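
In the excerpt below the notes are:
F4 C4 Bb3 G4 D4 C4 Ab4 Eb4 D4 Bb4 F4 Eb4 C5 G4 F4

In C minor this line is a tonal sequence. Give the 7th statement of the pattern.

With a 3-note motive the entries are F4, G4, Ab4, Bb4, C5, each up a 2nd from the previous.
Carrying on: D5 → Eb5.
So cell 7 is Eb5 Bb4 Ab4.

Eb5 Bb4 Ab4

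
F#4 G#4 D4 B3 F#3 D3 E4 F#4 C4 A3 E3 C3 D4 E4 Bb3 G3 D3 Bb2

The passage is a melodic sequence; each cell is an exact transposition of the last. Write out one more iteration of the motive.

Taking 6-note groups, the heads are F#4, E4, D4: the pattern moves down a 2nd.
So cell 4 is C4 D4 Ab3 F3 C3 Ab2.

C4 D4 Ab3 F3 C3 Ab2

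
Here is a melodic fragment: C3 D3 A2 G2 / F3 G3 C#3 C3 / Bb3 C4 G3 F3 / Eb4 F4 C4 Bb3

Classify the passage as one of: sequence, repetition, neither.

Note 3 of cell 2 is C#3; if this were a sequence it would be D3. No unit length gives a consistent transposition pattern.

neither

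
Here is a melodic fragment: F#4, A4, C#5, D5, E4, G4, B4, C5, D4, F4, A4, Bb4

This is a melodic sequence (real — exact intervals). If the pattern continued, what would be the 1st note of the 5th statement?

The unit is 4 notes. Position-1 pitches of the 3 shown cells: F#4, E4, D4.
Extending down a 2nd: C4 → Bb3.

Bb3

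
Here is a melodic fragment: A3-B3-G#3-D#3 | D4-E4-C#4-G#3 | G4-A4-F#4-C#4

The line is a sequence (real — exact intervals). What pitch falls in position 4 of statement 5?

B4

Grouping in 4s, the 4th note of each cell is D#3, G#3, C#4.
Extending up a 4th: F#4 → B4.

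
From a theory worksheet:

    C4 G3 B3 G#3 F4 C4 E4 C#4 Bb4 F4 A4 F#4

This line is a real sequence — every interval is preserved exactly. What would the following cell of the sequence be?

Taking 4-note groups, the heads are C4, F4, Bb4: the pattern moves up a 4th.
So cell 4 is Eb5 Bb4 D5 B4.

Eb5 Bb4 D5 B4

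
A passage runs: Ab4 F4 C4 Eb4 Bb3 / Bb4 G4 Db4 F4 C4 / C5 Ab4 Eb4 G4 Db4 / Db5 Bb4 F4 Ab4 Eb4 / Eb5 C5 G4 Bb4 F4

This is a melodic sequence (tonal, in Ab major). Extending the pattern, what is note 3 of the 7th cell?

Bb4

With 5-note cells, note 3 of each statement runs C4, Db4, Eb4, F4, G4.
Each moves up a 2nd. Continuing: Ab4 → Bb4.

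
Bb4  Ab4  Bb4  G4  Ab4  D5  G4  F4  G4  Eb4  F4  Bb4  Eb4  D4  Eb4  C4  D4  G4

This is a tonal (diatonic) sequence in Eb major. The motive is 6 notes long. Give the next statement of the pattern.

Taking 6-note groups, the heads are Bb4, G4, Eb4: the pattern moves down a 3rd.
From C4 the diatonic shape gives C4 Bb3 C4 Ab3 Bb3 Eb4.

C4 Bb3 C4 Ab3 Bb3 Eb4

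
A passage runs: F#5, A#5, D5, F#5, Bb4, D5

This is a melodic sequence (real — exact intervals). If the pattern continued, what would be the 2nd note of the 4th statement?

Bb4

With 2-note cells, note 2 of each statement runs A#5, F#5, D5.
Each moves down a 3rd; the next is Bb4.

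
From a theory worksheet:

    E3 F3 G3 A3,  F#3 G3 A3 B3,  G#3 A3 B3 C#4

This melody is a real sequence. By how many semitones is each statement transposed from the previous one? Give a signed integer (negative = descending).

Unit = 4 notes; the statements start on E3, F#3, G#3, moving up a 2nd each time.
Counting half-steps from E3 to F#3: 2.

2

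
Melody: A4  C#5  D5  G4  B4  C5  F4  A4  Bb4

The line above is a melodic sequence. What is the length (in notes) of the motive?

9 notes total. Splitting into 3 groups of 3:
A4 C#5 D5 | G4 B4 C5 | F4 A4 Bb4
Each cell is the previous one down a 2nd — so the unit is 3 notes.

3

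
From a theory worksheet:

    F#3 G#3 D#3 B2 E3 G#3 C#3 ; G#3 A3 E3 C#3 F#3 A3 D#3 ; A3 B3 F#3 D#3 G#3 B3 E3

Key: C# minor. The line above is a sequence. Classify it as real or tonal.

tonal

Every note is diatonic to C# minor.
Cell 1 has +2 semitones from note 1 to 2, but cell 2 has +1 — the interval quality changes while the contour stays the same, which is the hallmark of a tonal sequence.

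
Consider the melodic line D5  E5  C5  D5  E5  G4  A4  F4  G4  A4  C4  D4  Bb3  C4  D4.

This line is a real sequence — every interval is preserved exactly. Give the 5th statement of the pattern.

Bb2 C3 Ab2 Bb2 C3

With a 5-note motive the entries are D5, G4, C4, each down a 5th from the previous.
Carrying on: F3 → Bb2.
Statement 5 starts on Bb2 and keeps the same exact contour: Bb2 C3 Ab2 Bb2 C3.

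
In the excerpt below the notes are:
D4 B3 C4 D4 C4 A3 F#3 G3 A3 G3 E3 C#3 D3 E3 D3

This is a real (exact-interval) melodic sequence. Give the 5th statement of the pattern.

The 5-note cells begin on D4, A3, E3 — each down a 4th from the last.
Extending down a 4th: B2 → F#2.
From F#2 the exact shape gives F#2 D#2 E2 F#2 E2.

F#2 D#2 E2 F#2 E2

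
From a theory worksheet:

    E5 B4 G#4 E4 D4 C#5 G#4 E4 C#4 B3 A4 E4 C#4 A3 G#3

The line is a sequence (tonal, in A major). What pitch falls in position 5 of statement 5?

Grouping in 5s, the 5th note of each cell is D4, B3, G#3.
Extending down a 3rd: E3 → C#3.

C#3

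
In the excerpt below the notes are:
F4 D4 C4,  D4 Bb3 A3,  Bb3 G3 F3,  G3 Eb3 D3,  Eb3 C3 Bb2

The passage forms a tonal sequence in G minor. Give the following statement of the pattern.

The 3-note cells begin on F4, D4, Bb3, G3, Eb3 — each down a 3rd from the last.
So cell 6 is C3 A2 G2.

C3 A2 G2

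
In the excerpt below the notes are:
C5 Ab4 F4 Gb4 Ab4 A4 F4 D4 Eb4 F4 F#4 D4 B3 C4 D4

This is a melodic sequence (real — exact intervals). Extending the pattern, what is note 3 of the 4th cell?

G#3

The unit is 5 notes. Position-3 pitches of the 3 shown cells: F4, D4, B3.
Each moves down a 3rd; the next is G#3.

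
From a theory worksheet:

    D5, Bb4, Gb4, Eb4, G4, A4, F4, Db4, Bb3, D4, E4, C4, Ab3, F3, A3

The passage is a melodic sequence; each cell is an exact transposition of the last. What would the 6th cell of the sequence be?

C#3 A2 F2 D2 F#2

Taking 5-note groups, the heads are D5, A4, E4: the pattern moves down a 4th.
Continuing the starts: B3 → F#3 → C#3.
Statement 6 starts on C#3 and keeps the same exact contour: C#3 A2 F2 D2 F#2.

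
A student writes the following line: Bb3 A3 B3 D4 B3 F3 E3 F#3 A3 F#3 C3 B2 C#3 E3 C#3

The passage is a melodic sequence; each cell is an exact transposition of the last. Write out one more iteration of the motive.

Unit = 5 notes; the statements start on Bb3, F3, C3, moving down a 4th each time.
Statement 4 starts on G2 and keeps the same exact contour: G2 F#2 G#2 B2 G#2.

G2 F#2 G#2 B2 G#2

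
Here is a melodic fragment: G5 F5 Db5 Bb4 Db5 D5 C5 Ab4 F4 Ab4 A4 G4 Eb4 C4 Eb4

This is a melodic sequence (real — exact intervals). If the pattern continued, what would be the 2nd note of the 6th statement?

E3

The unit is 5 notes. Position-2 pitches of the 3 shown cells: F5, C5, G4.
Extending down a 4th: D4 → A3 → E3.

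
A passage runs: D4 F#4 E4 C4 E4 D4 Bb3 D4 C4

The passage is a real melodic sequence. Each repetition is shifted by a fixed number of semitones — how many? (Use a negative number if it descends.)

With a 3-note motive the entries are D4, C4, Bb3, each down a 2nd from the previous.
Counting half-steps from D4 to C4: -2.

-2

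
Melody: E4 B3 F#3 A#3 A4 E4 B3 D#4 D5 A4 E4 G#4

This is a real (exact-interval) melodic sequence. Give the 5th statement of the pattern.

C6 G5 D5 F#5

With a 4-note motive the entries are E4, A4, D5, each up a 4th from the previous.
Extending up a 4th: G5 → C6.
So cell 5 is C6 G5 D5 F#5.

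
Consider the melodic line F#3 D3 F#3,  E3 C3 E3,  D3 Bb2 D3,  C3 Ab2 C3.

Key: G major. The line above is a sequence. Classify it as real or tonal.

Each cell has the same semitone pattern (-4, 4) — intervals are preserved exactly.
And Bb2 lies outside G major, so the sequence is real rather than tonal.

real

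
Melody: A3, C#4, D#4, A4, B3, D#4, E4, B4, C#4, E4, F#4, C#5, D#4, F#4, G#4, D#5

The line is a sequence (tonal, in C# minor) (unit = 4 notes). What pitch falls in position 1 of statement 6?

F#4

With 4-note cells, note 1 of each statement runs A3, B3, C#4, D#4.
Carrying that up a 2nd forward: E4 → F#4.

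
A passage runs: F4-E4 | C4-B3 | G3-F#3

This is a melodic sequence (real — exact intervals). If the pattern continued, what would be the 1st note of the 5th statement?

A2

The unit is 2 notes. Position-1 pitches of the 3 shown cells: F4, C4, G3.
Carrying that down a 4th forward: D3 → A2.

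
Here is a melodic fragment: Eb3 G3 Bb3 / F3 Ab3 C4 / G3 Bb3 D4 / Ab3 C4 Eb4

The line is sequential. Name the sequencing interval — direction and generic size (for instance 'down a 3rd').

up a 2nd

With a 3-note motive the entries are Eb3, F3, G3, Ab3, each up a 2nd from the previous.
From Eb3 to F3: up a 2nd.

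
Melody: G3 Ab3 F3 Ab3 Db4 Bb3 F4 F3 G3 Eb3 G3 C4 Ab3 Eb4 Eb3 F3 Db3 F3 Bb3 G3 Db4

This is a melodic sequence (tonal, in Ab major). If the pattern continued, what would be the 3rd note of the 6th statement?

Ab2

With 7-note cells, note 3 of each statement runs F3, Eb3, Db3.
Carrying that down a 2nd forward: C3 → Bb2 → Ab2.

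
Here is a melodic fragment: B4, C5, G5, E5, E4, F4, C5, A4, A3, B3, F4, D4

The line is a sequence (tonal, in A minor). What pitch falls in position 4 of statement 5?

The unit is 4 notes. Position-4 pitches of the 3 shown cells: E5, A4, D4.
Extending down a 5th: G3 → C3.

C3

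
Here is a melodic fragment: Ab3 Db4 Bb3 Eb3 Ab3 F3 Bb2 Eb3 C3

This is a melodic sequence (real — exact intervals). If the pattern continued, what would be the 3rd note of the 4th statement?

G2

With 3-note cells, note 3 of each statement runs Bb3, F3, C3.
Each moves down a 4th; the next is G2.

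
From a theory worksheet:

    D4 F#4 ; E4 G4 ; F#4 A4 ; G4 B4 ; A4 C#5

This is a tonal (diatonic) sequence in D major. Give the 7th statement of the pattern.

With a 2-note motive the entries are D4, E4, F#4, G4, A4, each up a 2nd from the previous.
Carrying on: B4 → C#5.
From C#5 the diatonic shape gives C#5 E5.

C#5 E5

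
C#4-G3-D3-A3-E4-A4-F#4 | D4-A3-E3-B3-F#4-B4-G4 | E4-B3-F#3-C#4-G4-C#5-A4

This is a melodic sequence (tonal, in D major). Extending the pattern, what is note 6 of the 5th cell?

Grouping in 7s, the 6th note of each cell is A4, B4, C#5.
Extending up a 2nd: D5 → E5.

E5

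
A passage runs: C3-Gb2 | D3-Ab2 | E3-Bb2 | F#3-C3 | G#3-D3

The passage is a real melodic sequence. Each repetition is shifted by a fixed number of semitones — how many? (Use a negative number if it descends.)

Unit = 2 notes; the statements start on C3, D3, E3, F#3, G#3, moving up a 2nd each time.
Counting half-steps from C3 to D3: 2.

2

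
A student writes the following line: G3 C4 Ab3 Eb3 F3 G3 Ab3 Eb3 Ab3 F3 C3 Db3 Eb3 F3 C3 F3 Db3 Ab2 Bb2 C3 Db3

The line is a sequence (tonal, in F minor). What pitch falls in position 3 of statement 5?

The unit is 7 notes. Position-3 pitches of the 3 shown cells: Ab3, F3, Db3.
Each moves down a 3rd. Continuing: Bb2 → G2.

G2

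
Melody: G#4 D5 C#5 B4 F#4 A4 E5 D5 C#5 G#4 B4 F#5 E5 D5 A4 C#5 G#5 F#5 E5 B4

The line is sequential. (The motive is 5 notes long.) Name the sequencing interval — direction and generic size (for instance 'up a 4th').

up a 2nd

Unit = 5 notes; the statements start on G#4, A4, B4, C#5, moving up a 2nd each time.
From G#4 to A4: up a 2nd.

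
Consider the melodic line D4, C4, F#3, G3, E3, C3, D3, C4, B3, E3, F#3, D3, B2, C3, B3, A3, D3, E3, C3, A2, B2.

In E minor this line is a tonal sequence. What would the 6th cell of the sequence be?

The 7-note cells begin on D4, C4, B3 — each down a 2nd from the last.
Continuing the starts: A3 → G3 → F#3.
So cell 6 is F#3 E3 A2 B2 G2 E2 F#2.

F#3 E3 A2 B2 G2 E2 F#2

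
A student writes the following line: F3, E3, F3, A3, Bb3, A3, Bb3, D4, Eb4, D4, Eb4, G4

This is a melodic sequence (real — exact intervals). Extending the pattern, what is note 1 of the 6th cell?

Gb5

Grouping in 4s, the 1st note of each cell is F3, Bb3, Eb4.
Carrying that up a 4th forward: Ab4 → Db5 → Gb5.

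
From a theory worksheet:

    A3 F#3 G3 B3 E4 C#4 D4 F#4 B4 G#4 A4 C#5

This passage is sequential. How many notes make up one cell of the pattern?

12 notes total. Splitting into 3 groups of 4:
A3 F#3 G3 B3 | E4 C#4 D4 F#4 | B4 G#4 A4 C#5
Every group is a transposition up a 5th of the one before; no shorter unit works.

4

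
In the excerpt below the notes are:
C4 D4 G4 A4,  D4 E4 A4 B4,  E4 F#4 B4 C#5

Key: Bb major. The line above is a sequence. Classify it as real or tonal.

Each cell has the same semitone pattern (2, 5, 2) — intervals are preserved exactly.
And E4 lies outside Bb major, so the sequence is real rather than tonal.

real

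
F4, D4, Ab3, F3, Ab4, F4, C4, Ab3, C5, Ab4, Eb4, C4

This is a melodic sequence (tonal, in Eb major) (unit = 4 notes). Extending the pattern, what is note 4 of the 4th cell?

Eb4

The unit is 4 notes. Position-4 pitches of the 3 shown cells: F3, Ab3, C4.
From C4, up a 3rd gives Eb4.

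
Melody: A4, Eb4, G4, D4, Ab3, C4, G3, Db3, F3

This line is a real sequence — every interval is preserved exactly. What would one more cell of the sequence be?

C3 Gb2 Bb2

Unit = 3 notes; the statements start on A4, D4, G3, moving down a 5th each time.
From C3 the exact shape gives C3 Gb2 Bb2.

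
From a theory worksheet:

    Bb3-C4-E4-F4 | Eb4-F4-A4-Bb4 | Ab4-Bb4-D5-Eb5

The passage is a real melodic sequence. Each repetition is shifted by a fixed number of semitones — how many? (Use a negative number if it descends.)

Unit = 4 notes; the statements start on Bb3, Eb4, Ab4, moving up a 4th each time.
Counting half-steps from Bb3 to Eb4: 5.

5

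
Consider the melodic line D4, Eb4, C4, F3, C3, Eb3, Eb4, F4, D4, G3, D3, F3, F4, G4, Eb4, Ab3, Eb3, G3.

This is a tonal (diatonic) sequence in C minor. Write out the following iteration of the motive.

The 6-note cells begin on D4, Eb4, F4 — each up a 2nd from the last.
So cell 4 is G4 Ab4 F4 Bb3 F3 Ab3.

G4 Ab4 F4 Bb3 F3 Ab3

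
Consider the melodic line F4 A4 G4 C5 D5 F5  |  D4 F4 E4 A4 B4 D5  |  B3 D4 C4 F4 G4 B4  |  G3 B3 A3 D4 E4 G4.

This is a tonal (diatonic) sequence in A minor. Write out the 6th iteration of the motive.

With a 6-note motive the entries are F4, D4, B3, G3, each down a 3rd from the previous.
Continuing the starts: E3 → C3.
Statement 6 starts on C3 and keeps the same diatonic contour: C3 E3 D3 G3 A3 C4.

C3 E3 D3 G3 A3 C4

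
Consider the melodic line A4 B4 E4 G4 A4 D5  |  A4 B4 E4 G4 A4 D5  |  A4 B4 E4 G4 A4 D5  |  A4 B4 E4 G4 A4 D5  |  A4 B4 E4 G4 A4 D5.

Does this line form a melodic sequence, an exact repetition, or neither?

repetition

Each 6-note cell is identical (A4 B4 E4 G4 A4 D5), restated at the same pitch.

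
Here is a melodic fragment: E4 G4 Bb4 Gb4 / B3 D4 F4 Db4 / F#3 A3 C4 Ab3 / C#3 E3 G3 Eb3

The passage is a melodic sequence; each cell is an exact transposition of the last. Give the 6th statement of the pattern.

The 4-note cells begin on E4, B3, F#3, C#3 — each down a 4th from the last.
Extending down a 4th: G#2 → D#2.
Statement 6 starts on D#2 and keeps the same exact contour: D#2 F#2 A2 F2.

D#2 F#2 A2 F2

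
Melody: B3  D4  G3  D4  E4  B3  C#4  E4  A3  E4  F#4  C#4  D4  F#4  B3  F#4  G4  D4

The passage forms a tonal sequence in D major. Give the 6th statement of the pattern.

G4 B4 E4 B4 C#5 G4

Unit = 6 notes; the statements start on B3, C#4, D4, moving up a 2nd each time.
Continuing the starts: E4 → F#4 → G4.
From G4 the diatonic shape gives G4 B4 E4 B4 C#5 G4.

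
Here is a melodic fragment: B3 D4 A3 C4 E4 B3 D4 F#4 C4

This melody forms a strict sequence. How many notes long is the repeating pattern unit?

3

There are 9 notes; a 3-note unit gives 3 cells:
B3 D4 A3 | C4 E4 B3 | D4 F#4 C4
Every group is a transposition up a 2nd of the one before; no shorter unit works.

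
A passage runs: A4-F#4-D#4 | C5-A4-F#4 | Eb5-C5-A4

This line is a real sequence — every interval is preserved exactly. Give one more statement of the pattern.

Gb5 Eb5 C5

Taking 3-note groups, the heads are A4, C5, Eb5: the pattern moves up a 3rd.
So cell 4 is Gb5 Eb5 C5.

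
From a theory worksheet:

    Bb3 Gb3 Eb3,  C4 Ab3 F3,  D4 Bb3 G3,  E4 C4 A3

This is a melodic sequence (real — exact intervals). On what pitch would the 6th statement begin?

G#4

With a 3-note motive the entries are Bb3, C4, D4, E4, each up a 2nd from the previous.
Extending the heads up a 2nd: F#4 → G#4.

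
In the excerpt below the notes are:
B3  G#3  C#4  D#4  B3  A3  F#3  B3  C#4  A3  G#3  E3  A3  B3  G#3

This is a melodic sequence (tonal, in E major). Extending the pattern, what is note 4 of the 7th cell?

Grouping in 5s, the 4th note of each cell is D#4, C#4, B3.
Carrying that down a 2nd forward: A3 → G#3 → F#3 → E3.

E3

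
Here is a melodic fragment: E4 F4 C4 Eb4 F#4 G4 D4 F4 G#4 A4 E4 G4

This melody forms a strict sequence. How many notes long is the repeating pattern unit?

4

There are 12 notes; a 4-note unit gives 3 cells:
E4 F4 C4 Eb4 | F#4 G4 D4 F4 | G#4 A4 E4 G4
That's a consistent up a 2nd shift per cell, and no other grouping gives one.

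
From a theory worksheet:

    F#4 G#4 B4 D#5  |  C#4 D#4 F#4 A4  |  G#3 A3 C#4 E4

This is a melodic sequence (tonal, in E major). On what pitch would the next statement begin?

Unit = 4 notes; the statements start on F#4, C#4, G#3, moving down a 4th each time.
One more step down a 4th gives D#3.

D#3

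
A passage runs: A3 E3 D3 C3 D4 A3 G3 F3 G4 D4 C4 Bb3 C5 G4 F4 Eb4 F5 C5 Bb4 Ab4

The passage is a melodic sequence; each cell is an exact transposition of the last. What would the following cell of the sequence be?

The 4-note cells begin on A3, D4, G4, C5, F5 — each up a 4th from the last.
Statement 6 starts on Bb5 and keeps the same exact contour: Bb5 F5 Eb5 Db5.

Bb5 F5 Eb5 Db5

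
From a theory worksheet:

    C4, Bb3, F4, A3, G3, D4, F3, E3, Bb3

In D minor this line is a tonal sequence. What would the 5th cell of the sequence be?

Unit = 3 notes; the statements start on C4, A3, F3, moving down a 3rd each time.
Continuing the starts: D3 → Bb2.
So cell 5 is Bb2 A2 E3.

Bb2 A2 E3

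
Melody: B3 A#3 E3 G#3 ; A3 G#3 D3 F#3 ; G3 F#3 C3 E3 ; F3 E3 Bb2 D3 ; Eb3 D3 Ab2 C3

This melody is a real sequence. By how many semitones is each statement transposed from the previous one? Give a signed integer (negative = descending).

-2

The 4-note cells begin on B3, A3, G3, F3, Eb3 — each down a 2nd from the last.
B3 to A3 spans -2 semitones.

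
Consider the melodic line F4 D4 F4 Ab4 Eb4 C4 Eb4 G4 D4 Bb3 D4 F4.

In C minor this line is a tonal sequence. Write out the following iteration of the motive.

C4 Ab3 C4 Eb4

Unit = 4 notes; the statements start on F4, Eb4, D4, moving down a 2nd each time.
From C4 the diatonic shape gives C4 Ab3 C4 Eb4.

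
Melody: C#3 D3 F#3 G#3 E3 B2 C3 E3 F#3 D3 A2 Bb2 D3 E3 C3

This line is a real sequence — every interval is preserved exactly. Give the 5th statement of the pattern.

Unit = 5 notes; the statements start on C#3, B2, A2, moving down a 2nd each time.
Continuing the starts: G2 → F2.
So cell 5 is F2 Gb2 Bb2 C3 Ab2.

F2 Gb2 Bb2 C3 Ab2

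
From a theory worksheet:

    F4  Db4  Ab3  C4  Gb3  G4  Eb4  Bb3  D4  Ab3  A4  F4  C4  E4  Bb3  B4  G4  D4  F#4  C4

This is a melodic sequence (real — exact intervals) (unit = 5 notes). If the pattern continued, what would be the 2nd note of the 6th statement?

B4

With 5-note cells, note 2 of each statement runs Db4, Eb4, F4, G4.
Each moves up a 2nd. Continuing: A4 → B4.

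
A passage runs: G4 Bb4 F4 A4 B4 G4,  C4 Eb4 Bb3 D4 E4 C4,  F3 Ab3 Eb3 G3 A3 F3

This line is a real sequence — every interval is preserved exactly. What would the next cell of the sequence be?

With a 6-note motive the entries are G4, C4, F3, each down a 5th from the previous.
So cell 4 is Bb2 Db3 Ab2 C3 D3 Bb2.

Bb2 Db3 Ab2 C3 D3 Bb2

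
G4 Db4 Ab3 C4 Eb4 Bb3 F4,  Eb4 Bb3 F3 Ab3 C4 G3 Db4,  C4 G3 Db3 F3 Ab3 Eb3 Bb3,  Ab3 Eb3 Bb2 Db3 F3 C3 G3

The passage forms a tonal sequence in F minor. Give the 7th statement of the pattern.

Bb2 F2 C2 Eb2 G2 Db2 Ab2

Unit = 7 notes; the statements start on G4, Eb4, C4, Ab3, moving down a 3rd each time.
Extending down a 3rd: F3 → Db3 → Bb2.
From Bb2 the diatonic shape gives Bb2 F2 C2 Eb2 G2 Db2 Ab2.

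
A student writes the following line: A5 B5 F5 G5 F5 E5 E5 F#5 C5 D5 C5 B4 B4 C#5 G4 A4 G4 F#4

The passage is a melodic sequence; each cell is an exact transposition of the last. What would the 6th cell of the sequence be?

G#3 A#3 E3 F#3 E3 D#3

Unit = 6 notes; the statements start on A5, E5, B4, moving down a 4th each time.
Continuing the starts: F#4 → C#4 → G#3.
From G#3 the exact shape gives G#3 A#3 E3 F#3 E3 D#3.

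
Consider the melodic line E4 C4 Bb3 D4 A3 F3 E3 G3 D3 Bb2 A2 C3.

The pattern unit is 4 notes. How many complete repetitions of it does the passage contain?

12 notes in groups of 4 gives 12/4 = 3 statements.
Starts: E4, A3, D3 — each down a 5th.

3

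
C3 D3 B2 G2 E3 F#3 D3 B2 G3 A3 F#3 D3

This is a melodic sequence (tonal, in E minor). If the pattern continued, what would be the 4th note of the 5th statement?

With 4-note cells, note 4 of each statement runs G2, B2, D3.
Extending up a 3rd: F#3 → A3.

A3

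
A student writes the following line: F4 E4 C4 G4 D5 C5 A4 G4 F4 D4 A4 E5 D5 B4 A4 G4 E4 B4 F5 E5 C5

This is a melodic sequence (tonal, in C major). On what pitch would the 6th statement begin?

Taking 7-note groups, the heads are F4, G4, A4: the pattern moves up a 2nd.
Continuing: B4 → C5 → D5. Statement 6 starts on D5.

D5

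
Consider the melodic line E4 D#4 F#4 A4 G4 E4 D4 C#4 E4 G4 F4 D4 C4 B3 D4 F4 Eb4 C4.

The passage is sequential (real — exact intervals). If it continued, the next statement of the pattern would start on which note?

Taking 6-note groups, the heads are E4, D4, C4: the pattern moves down a 2nd.
One more step down a 2nd gives Bb3.

Bb3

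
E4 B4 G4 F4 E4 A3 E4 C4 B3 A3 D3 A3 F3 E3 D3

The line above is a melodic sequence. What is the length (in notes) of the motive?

5

There are 15 notes; a 5-note unit gives 3 cells:
E4 B4 G4 F4 E4 | A3 E4 C4 B3 A3 | D3 A3 F3 E3 D3
Each cell is the previous one down a 5th — so the unit is 5 notes.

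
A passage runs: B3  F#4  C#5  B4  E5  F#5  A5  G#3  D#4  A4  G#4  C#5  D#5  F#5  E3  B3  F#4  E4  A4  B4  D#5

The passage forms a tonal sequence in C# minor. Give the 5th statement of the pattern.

Unit = 7 notes; the statements start on B3, G#3, E3, moving down a 3rd each time.
Continuing the starts: C#3 → A2.
From A2 the diatonic shape gives A2 E3 B3 A3 D#4 E4 G#4.

A2 E3 B3 A3 D#4 E4 G#4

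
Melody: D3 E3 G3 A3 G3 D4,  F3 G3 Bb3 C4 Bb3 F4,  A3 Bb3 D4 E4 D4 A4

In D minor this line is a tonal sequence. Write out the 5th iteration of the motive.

E4 F4 A4 Bb4 A4 E5

Unit = 6 notes; the statements start on D3, F3, A3, moving up a 3rd each time.
Carrying on: C4 → E4.
So cell 5 is E4 F4 A4 Bb4 A4 E5.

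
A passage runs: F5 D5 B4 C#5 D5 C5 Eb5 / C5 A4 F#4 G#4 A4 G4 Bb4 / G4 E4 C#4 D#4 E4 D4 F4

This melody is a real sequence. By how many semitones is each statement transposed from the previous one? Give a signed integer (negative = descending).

-5

Unit = 7 notes; the statements start on F5, C5, G4, moving down a 4th each time.
F5 to C5 spans -5 semitones.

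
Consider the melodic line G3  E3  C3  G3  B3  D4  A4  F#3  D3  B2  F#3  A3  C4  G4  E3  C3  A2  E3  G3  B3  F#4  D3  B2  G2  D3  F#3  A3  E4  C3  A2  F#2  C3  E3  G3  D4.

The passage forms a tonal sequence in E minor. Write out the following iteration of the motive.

The 7-note cells begin on G3, F#3, E3, D3, C3 — each down a 2nd from the last.
So cell 6 is B2 G2 E2 B2 D3 F#3 C4.

B2 G2 E2 B2 D3 F#3 C4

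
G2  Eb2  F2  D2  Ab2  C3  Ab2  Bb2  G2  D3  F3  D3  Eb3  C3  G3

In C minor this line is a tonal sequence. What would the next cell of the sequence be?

Bb3 G3 Ab3 F3 C4

With a 5-note motive the entries are G2, C3, F3, each up a 4th from the previous.
So cell 4 is Bb3 G3 Ab3 F3 C4.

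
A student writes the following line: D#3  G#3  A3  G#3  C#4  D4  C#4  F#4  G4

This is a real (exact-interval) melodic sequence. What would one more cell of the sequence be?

F#4 B4 C5

With a 3-note motive the entries are D#3, G#3, C#4, each up a 4th from the previous.
So cell 4 is F#4 B4 C5.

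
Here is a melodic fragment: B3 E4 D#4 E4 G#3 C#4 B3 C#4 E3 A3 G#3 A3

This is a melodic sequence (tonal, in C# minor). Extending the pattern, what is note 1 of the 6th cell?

Grouping in 4s, the 1st note of each cell is B3, G#3, E3.
Each moves down a 3rd. Continuing: C#3 → A2 → F#2.

F#2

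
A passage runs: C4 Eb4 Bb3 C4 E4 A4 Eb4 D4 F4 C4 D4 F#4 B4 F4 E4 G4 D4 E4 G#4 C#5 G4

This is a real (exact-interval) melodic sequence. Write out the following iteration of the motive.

F#4 A4 E4 F#4 A#4 D#5 A4

The 7-note cells begin on C4, D4, E4 — each up a 2nd from the last.
From F#4 the exact shape gives F#4 A4 E4 F#4 A#4 D#5 A4.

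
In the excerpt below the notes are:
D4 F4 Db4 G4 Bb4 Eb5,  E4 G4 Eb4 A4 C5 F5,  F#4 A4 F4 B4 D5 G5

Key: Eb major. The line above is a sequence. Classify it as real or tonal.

real

Each cell has the same semitone pattern (3, -4, 6, 3, 5) — intervals are preserved exactly.
And Db4 lies outside Eb major, so the sequence is real rather than tonal.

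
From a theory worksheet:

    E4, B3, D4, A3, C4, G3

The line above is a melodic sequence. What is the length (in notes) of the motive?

2

6 notes total. Splitting into 3 groups of 2:
E4 B3 | D4 A3 | C4 G3
Every group is a transposition down a 2nd of the one before; no shorter unit works.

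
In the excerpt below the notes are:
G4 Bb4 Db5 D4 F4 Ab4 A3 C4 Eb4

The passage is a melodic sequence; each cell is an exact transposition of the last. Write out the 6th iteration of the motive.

F#2 A2 C3

With a 3-note motive the entries are G4, D4, A3, each down a 4th from the previous.
Extending down a 4th: E3 → B2 → F#2.
Statement 6 starts on F#2 and keeps the same exact contour: F#2 A2 C3.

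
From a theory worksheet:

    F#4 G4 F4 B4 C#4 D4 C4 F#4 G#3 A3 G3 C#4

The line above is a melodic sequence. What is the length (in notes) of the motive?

4

There are 12 notes; a 4-note unit gives 3 cells:
F#4 G4 F4 B4 | C#4 D4 C4 F#4 | G#3 A3 G3 C#4
Every group is a transposition down a 4th of the one before; no shorter unit works.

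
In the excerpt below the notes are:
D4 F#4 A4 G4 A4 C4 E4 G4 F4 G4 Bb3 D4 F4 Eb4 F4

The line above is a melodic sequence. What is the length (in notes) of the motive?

5

There are 15 notes; a 5-note unit gives 3 cells:
D4 F#4 A4 G4 A4 | C4 E4 G4 F4 G4 | Bb3 D4 F4 Eb4 F4
Every group is a transposition down a 2nd of the one before; no shorter unit works.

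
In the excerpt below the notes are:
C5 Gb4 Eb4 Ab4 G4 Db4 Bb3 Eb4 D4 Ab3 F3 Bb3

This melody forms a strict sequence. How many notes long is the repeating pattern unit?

12 notes total. Splitting into 3 groups of 4:
C5 Gb4 Eb4 Ab4 | G4 Db4 Bb3 Eb4 | D4 Ab3 F3 Bb3
Each cell is the previous one down a 4th — so the unit is 4 notes.

4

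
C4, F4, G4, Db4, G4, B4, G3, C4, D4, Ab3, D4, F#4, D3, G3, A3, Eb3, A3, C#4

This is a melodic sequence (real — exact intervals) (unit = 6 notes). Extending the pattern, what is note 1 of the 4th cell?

With 6-note cells, note 1 of each statement runs C4, G3, D3.
Each moves down a 4th; the next is A2.

A2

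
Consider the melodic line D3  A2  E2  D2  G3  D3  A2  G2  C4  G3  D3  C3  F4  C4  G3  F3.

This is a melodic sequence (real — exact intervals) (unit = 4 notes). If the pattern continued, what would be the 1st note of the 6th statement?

Eb5

The unit is 4 notes. Position-1 pitches of the 4 shown cells: D3, G3, C4, F4.
Extending up a 4th: Bb4 → Eb5.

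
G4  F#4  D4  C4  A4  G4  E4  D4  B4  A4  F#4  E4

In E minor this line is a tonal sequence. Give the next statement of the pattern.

Unit = 4 notes; the statements start on G4, A4, B4, moving up a 2nd each time.
Statement 4 starts on C5 and keeps the same diatonic contour: C5 B4 G4 F#4.

C5 B4 G4 F#4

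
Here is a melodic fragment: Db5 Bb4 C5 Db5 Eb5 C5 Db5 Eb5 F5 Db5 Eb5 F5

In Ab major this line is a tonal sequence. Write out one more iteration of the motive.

G5 Eb5 F5 G5

With a 4-note motive the entries are Db5, Eb5, F5, each up a 2nd from the previous.
From G5 the diatonic shape gives G5 Eb5 F5 G5.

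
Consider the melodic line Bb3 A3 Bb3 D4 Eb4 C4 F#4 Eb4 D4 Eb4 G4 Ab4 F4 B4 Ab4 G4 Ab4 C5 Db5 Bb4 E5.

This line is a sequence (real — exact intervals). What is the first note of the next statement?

With a 7-note motive the entries are Bb3, Eb4, Ab4, each up a 4th from the previous.
One more step up a 4th gives Db5.

Db5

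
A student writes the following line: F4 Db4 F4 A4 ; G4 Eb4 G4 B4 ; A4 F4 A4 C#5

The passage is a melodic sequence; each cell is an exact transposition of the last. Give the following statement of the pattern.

B4 G4 B4 D#5

Unit = 4 notes; the statements start on F4, G4, A4, moving up a 2nd each time.
So cell 4 is B4 G4 B4 D#5.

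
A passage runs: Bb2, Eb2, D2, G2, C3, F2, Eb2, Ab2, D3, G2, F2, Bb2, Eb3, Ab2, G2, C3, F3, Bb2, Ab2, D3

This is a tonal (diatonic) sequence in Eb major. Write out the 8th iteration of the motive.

Bb3 Eb3 D3 G3

Unit = 4 notes; the statements start on Bb2, C3, D3, Eb3, F3, moving up a 2nd each time.
Carrying on: G3 → Ab3 → Bb3.
So cell 8 is Bb3 Eb3 D3 G3.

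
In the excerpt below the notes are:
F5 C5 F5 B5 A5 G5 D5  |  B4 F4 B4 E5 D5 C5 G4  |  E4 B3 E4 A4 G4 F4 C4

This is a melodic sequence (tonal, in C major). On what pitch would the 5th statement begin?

D3

The 7-note cells begin on F5, B4, E4 — each down a 5th from the last.
Continuing: A3 → D3. Statement 5 starts on D3.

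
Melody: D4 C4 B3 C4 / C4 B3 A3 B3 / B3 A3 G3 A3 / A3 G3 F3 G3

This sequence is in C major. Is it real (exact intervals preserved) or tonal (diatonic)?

tonal

Every note is diatonic to C major.
Cell 1 has -2 semitones from note 1 to 2, but cell 2 has -1 — the interval quality changes while the contour stays the same, which is the hallmark of a tonal sequence.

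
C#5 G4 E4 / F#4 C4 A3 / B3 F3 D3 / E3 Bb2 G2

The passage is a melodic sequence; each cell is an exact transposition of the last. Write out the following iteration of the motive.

With a 3-note motive the entries are C#5, F#4, B3, E3, each down a 5th from the previous.
From A2 the exact shape gives A2 Eb2 C2.

A2 Eb2 C2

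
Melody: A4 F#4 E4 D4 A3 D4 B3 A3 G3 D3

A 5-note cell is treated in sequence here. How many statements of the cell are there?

10 notes in groups of 5 gives 10/5 = 2 statements.
Starts: A4, D4 — each down a 5th.

2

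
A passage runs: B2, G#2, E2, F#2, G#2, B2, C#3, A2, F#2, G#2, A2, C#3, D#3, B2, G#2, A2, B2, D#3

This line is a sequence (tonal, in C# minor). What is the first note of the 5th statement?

F#3

The 6-note cells begin on B2, C#3, D#3 — each up a 2nd from the last.
Continuing: E3 → F#3. Statement 5 starts on F#3.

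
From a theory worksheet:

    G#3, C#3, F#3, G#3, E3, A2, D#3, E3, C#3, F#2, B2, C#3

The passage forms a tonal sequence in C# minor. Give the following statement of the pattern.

Taking 4-note groups, the heads are G#3, E3, C#3: the pattern moves down a 3rd.
Statement 4 starts on A2 and keeps the same diatonic contour: A2 D#2 G#2 A2.

A2 D#2 G#2 A2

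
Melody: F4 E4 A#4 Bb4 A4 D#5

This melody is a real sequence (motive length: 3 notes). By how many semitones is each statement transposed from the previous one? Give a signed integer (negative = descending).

The 3-note cells begin on F4, Bb4 — each up a 4th from the last.
F4 to Bb4 spans +5 semitones.

5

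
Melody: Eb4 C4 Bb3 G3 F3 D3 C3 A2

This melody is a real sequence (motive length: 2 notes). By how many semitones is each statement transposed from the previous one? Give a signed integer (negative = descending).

-5

Taking 2-note groups, the heads are Eb4, Bb3, F3, C3: the pattern moves down a 4th.
Counting half-steps from Eb4 to Bb3: -5.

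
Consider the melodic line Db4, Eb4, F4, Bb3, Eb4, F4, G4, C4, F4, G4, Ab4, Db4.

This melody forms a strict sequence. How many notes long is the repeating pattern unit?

Try groups of 4 (3 cells in 12 notes):
Db4 Eb4 F4 Bb3 | Eb4 F4 G4 C4 | F4 G4 Ab4 Db4
That's a consistent up a 2nd shift per cell, and no other grouping gives one.

4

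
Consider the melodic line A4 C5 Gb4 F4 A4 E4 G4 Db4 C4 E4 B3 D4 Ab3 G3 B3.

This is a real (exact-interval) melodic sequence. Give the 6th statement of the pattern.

Taking 5-note groups, the heads are A4, E4, B3: the pattern moves down a 4th.
Continuing the starts: F#3 → C#3 → G#2.
Statement 6 starts on G#2 and keeps the same exact contour: G#2 B2 F2 E2 G#2.

G#2 B2 F2 E2 G#2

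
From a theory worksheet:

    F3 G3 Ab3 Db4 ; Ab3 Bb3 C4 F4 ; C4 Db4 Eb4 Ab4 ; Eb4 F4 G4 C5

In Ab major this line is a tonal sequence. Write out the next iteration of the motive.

Unit = 4 notes; the statements start on F3, Ab3, C4, Eb4, moving up a 3rd each time.
Statement 5 starts on G4 and keeps the same diatonic contour: G4 Ab4 Bb4 Eb5.

G4 Ab4 Bb4 Eb5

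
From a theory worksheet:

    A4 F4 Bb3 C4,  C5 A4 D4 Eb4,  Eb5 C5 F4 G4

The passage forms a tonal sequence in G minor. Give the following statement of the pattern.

G5 Eb5 A4 Bb4

With a 4-note motive the entries are A4, C5, Eb5, each up a 3rd from the previous.
Statement 4 starts on G5 and keeps the same diatonic contour: G5 Eb5 A4 Bb4.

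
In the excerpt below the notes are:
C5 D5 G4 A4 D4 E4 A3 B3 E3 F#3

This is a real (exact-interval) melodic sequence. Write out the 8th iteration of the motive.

With a 2-note motive the entries are C5, G4, D4, A3, E3, each down a 4th from the previous.
Extending down a 4th: B2 → F#2 → C#2.
Statement 8 starts on C#2 and keeps the same exact contour: C#2 D#2.

C#2 D#2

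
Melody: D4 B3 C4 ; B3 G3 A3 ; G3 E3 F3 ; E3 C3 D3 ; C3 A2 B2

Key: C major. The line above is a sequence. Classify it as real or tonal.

tonal

Every note is diatonic to C major.
Cell 1 has -3 semitones from note 1 to 2, but cell 2 has -4 — the interval quality changes while the contour stays the same, which is the hallmark of a tonal sequence.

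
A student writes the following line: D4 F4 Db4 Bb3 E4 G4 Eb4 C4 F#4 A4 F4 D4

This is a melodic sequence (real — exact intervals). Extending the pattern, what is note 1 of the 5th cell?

A#4

Grouping in 4s, the 1st note of each cell is D4, E4, F#4.
Each moves up a 2nd. Continuing: G#4 → A#4.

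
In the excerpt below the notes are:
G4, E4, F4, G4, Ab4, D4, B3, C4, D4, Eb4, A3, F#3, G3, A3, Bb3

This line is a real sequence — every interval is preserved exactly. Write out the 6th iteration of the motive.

F#2 D#2 E2 F#2 G2

The 5-note cells begin on G4, D4, A3 — each down a 4th from the last.
Carrying on: E3 → B2 → F#2.
Statement 6 starts on F#2 and keeps the same exact contour: F#2 D#2 E2 F#2 G2.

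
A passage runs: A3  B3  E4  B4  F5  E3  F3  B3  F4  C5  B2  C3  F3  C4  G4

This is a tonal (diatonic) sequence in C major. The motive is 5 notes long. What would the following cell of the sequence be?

F2 G2 C3 G3 D4

Unit = 5 notes; the statements start on A3, E3, B2, moving down a 4th each time.
So cell 4 is F2 G2 C3 G3 D4.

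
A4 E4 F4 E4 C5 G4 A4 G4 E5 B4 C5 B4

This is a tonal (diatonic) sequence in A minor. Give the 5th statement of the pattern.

The 4-note cells begin on A4, C5, E5 — each up a 3rd from the last.
Continuing the starts: G5 → B5.
So cell 5 is B5 F5 G5 F5.

B5 F5 G5 F5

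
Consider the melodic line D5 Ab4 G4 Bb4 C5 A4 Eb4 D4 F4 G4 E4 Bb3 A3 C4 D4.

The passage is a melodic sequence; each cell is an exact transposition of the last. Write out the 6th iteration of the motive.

C#3 G2 F#2 A2 B2

Unit = 5 notes; the statements start on D5, A4, E4, moving down a 4th each time.
Extending down a 4th: B3 → F#3 → C#3.
So cell 6 is C#3 G2 F#2 A2 B2.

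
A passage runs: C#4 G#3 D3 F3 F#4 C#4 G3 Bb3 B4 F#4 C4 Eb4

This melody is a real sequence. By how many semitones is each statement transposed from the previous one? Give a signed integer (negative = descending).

Taking 4-note groups, the heads are C#4, F#4, B4: the pattern moves up a 4th.
C#4 to F#4 spans +5 semitones.

5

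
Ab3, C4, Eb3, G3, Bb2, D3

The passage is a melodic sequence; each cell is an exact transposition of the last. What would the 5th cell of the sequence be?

C2 E2

With a 2-note motive the entries are Ab3, Eb3, Bb2, each down a 4th from the previous.
Extending down a 4th: F2 → C2.
Statement 5 starts on C2 and keeps the same exact contour: C2 E2.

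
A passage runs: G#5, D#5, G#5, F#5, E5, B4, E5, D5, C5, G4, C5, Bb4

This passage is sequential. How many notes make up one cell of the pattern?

12 notes total. Splitting into 3 groups of 4:
G#5 D#5 G#5 F#5 | E5 B4 E5 D5 | C5 G4 C5 Bb4
Every group is a transposition down a 3rd of the one before; no shorter unit works.

4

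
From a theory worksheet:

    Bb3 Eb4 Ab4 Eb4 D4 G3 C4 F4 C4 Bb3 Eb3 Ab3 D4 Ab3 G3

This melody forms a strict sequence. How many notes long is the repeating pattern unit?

15 notes total. Splitting into 3 groups of 5:
Bb3 Eb4 Ab4 Eb4 D4 | G3 C4 F4 C4 Bb3 | Eb3 Ab3 D4 Ab3 G3
Each cell is the previous one down a 3rd — so the unit is 5 notes.

5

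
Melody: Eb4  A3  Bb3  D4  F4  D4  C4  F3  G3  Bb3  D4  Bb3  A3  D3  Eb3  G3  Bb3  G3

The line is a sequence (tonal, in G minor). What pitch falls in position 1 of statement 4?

F3

The unit is 6 notes. Position-1 pitches of the 3 shown cells: Eb4, C4, A3.
From A3, down a 3rd gives F3.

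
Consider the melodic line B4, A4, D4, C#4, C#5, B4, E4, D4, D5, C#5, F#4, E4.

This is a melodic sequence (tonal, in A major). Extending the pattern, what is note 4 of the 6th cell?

A4

With 4-note cells, note 4 of each statement runs C#4, D4, E4.
Each moves up a 2nd. Continuing: F#4 → G#4 → A4.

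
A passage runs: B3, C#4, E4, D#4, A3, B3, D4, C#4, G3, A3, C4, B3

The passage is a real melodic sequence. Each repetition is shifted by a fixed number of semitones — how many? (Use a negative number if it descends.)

The 4-note cells begin on B3, A3, G3 — each down a 2nd from the last.
B3→A3 is 57 − 59 = -2 semitones.

-2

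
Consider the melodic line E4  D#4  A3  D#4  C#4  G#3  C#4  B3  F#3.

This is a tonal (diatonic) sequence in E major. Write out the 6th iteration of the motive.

G#3 F#3 C#3

Taking 3-note groups, the heads are E4, D#4, C#4: the pattern moves down a 2nd.
Extending down a 2nd: B3 → A3 → G#3.
So cell 6 is G#3 F#3 C#3.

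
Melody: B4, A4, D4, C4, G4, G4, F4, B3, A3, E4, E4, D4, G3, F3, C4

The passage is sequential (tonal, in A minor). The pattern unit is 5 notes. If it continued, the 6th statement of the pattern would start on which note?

With a 5-note motive the entries are B4, G4, E4, each down a 3rd from the previous.
Extending the heads down a 3rd: C4 → A3 → F3.

F3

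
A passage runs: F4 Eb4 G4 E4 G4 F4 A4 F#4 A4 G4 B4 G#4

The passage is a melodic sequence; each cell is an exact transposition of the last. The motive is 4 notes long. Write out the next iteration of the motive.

B4 A4 C#5 A#4

The 4-note cells begin on F4, G4, A4 — each up a 2nd from the last.
Statement 4 starts on B4 and keeps the same exact contour: B4 A4 C#5 A#4.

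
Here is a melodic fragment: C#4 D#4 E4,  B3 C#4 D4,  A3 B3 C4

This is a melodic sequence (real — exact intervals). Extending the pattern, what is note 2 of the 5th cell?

The unit is 3 notes. Position-2 pitches of the 3 shown cells: D#4, C#4, B3.
Extending down a 2nd: A3 → G3.

G3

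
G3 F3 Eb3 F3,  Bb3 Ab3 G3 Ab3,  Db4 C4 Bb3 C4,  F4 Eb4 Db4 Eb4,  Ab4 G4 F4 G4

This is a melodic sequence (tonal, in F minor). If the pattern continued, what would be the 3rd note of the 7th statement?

C5

The unit is 4 notes. Position-3 pitches of the 5 shown cells: Eb3, G3, Bb3, Db4, F4.
Carrying that up a 3rd forward: Ab4 → C5.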